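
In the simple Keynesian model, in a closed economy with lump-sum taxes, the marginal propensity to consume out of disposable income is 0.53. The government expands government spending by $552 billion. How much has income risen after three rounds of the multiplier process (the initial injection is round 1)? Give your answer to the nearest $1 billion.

$1,000 billion

Round 1 adds ΔG = $552 billion; each later round is MPC = 0.53 times the previous.
After 3 rounds: 552 + 292.56 + 155.0568 = ΔG·(1 − c^3)/(1 − c) = 552 × (1 − 0.148877)/0.47 ≈ $1,000 billion.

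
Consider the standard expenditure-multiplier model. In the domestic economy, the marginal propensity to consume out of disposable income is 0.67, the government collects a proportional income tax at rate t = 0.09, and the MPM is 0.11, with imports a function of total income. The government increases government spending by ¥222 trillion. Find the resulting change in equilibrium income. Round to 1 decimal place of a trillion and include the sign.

+¥443.7 trillion

Expenditure multiplier = 1/(1 − c(1−t) + m) = 1/(1 − 0.67×0.91 + 0.11) = 1/0.5003 ≈ 1.999.
ΔY = k × ΔG = (+¥222 trillion) / 0.5003 ≈ +¥443.7 trillion.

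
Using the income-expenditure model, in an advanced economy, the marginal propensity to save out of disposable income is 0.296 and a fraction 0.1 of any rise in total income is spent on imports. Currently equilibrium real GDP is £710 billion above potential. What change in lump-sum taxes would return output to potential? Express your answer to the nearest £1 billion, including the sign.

+£399 billion

MPC = 1 − MPS = 1 − 0.296 = 0.704.
Spending multiplier = 1/(1 − c + m) = 1/(1 − 0.704 + 0.1) = 1/0.396 ≈ 2.525.
Tax multiplier = −c·k = −0.704/0.396 ≈ −1.778. Need ΔY = −£710 billion, so ΔT = ΔY/(−c·k) = −(−£710 billion) × 0.396 / 0.704 ≈ +£399 billion.
The government should raise lump-sum taxes by £399 billion.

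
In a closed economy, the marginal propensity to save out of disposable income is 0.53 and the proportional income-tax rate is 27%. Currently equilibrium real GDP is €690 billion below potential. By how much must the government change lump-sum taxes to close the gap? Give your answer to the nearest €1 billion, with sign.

−€964 billion

MPC = 1 − MPS = 1 − 0.53 = 0.47.
Spending multiplier = 1/(1 − c(1−t)) = 1/(1 − 0.47×0.73) = 1/0.6569 ≈ 1.522.
Tax multiplier = −c·k = −0.47/0.6569 ≈ −0.715. Need ΔY = +€690 billion, so ΔT = ΔY/(−c·k) = −(+€690 billion) × 0.6569 / 0.47 ≈ −€964 billion.
The government should cut lump-sum taxes by €964 billion.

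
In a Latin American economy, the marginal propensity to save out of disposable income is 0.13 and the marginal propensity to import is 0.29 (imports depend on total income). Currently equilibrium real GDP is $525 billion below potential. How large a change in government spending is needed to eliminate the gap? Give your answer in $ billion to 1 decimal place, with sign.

MPC = 1 − MPS = 1 − 0.13 = 0.87.
Spending multiplier = 1/(1 − c + m) = 1/(1 − 0.87 + 0.29) = 1/0.42 ≈ 2.381.
Need ΔY = +$525 billion, so ΔG = ΔY/k = (+$525 billion) × 0.42 = +$220.5 billion.
The government should increase government spending by $220.5 billion.

+$220.5 billion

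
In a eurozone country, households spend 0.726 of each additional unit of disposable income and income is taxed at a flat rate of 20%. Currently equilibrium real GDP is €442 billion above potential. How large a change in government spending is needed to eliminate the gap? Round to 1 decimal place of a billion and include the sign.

Spending multiplier = 1/(1 − c(1−t)) = 1/(1 − 0.726×0.8) = 1/0.4192 ≈ 2.385.
Need ΔY = −€442 billion, so ΔG = ΔY/k = (−€442 billion) × 0.4192 ≈ −€185.3 billion.
The government should cut government spending by €185.3 billion.

−€185.3 billion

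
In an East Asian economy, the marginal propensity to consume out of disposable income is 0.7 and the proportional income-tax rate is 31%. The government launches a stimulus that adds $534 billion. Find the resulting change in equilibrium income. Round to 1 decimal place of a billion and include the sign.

Expenditure multiplier = 1/(1 − c(1−t)) = 1/(1 − 0.7×0.69) = 1/0.517 ≈ 1.934.
ΔY = k × ΔG = (+$534 billion) / 0.517 ≈ +$1,032.9 billion.

+$1,032.9 billion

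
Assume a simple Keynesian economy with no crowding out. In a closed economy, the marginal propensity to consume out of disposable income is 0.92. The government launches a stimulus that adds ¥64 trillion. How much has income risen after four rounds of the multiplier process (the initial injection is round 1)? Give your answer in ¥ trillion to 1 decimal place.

Round 1 adds ΔG = ¥64 trillion; each later round is MPC = 0.92 times the previous.
After 4 rounds: 64 + 58.88 + 54.1696 + 49.836032 = ΔG·(1 − c^4)/(1 − c) = 64 × (1 − 0.71639296)/0.08 ≈ ¥226.9 trillion.

¥226.9 trillion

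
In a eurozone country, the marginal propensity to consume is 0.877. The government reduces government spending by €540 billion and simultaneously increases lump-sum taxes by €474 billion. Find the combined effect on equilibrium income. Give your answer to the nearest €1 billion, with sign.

−€7,770 billion

Expenditure multiplier = 1/(1 − MPC) = 1/(1 − 0.877) = 1/0.123 ≈ 8.13.
ΔG contributes k·ΔG = (−€540 billion) / 0.123 ≈ −€4,390.2 billion.
ΔT of +€474 billion changes first-round spending by −c·ΔT = −€415.698 billion, contributing k·(−c·ΔT) = (−€415.698 billion) / 0.123 ≈ −€3,379.7 billion.
Net ΔY = k(ΔG − c·ΔT) = (−€955.698 billion) / 0.123 ≈ −€7,770 billion.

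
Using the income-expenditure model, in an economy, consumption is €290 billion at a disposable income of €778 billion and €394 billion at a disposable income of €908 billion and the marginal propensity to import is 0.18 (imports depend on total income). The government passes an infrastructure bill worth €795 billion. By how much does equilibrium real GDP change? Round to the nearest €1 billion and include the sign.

MPC = ΔC/ΔYd = (394 − 290)/(908 − 778) = 104/130 = 0.8.
Government-spending multiplier = 1/(1 − c + m) = 1/(1 − 0.8 + 0.18) = 1/0.38 ≈ 2.632.
ΔY = k × ΔG = (+€795 billion) / 0.38 ≈ +€2,092 billion.

+€2,092 billion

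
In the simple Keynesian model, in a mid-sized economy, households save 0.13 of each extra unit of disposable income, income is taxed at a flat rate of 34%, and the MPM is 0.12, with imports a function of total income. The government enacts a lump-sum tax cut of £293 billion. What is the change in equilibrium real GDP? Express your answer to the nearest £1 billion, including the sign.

MPC = 1 − MPS = 1 − 0.13 = 0.87.
A lump-sum tax change of −£293 billion shifts disposable income by +£293 billion; first-round consumption changes by −c × ΔT = −0.87 × (−£293 billion) = +£254.91 billion.
Expenditure multiplier = 1/(1 − c(1−t) + m) = 1/(1 − 0.87×0.66 + 0.12) = 1/0.5458 ≈ 1.832.
The tax multiplier is −c × k ≈ −1.594, so ΔY = k × (−c·ΔT) = (+£254.91 billion) / 0.5458 ≈ +£467 billion.

+£467 billion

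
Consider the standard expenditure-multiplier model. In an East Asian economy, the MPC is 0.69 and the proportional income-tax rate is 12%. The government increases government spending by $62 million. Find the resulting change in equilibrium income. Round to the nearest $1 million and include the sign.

Spending multiplier = 1/(1 − c(1−t)) = 1/(1 − 0.69×0.88) = 1/0.3928 ≈ 2.546.
ΔY = k × ΔG = (+$62 million) / 0.3928 ≈ +$158 million.

+$158 million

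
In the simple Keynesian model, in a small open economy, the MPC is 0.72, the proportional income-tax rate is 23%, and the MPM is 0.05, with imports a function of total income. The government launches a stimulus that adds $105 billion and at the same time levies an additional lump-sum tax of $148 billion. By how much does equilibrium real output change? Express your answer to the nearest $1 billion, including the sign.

−$3 billion

Expenditure multiplier = 1/(1 − c(1−t) + m) = 1/(1 − 0.72×0.77 + 0.05) = 1/0.4956 ≈ 2.018.
ΔG contributes k·ΔG = (+$105 billion) / 0.4956 ≈ +$211.9 billion.
ΔT of +$148 billion changes first-round spending by −c·ΔT = −$106.56 billion, contributing k·(−c·ΔT) = (−$106.56 billion) / 0.4956 ≈ −$215 billion.
Net ΔY = k(ΔG − c·ΔT) = (−$1.56 billion) / 0.4956 ≈ −$3 billion.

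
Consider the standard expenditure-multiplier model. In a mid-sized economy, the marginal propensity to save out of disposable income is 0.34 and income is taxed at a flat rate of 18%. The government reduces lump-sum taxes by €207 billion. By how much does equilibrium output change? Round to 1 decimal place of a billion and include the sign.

+€297.8 billion

MPC = 1 − MPS = 1 − 0.34 = 0.66.
A lump-sum tax change of −€207 billion shifts disposable income by +€207 billion; first-round consumption changes by −c × ΔT = −0.66 × (−€207 billion) = +€136.62 billion.
Expenditure multiplier = 1/(1 − c(1−t)) = 1/(1 − 0.66×0.82) = 1/0.4588 ≈ 2.18.
The tax multiplier is −c × k ≈ −1.439, so ΔY = k × (−c·ΔT) = (+€136.62 billion) / 0.4588 ≈ +€297.8 billion.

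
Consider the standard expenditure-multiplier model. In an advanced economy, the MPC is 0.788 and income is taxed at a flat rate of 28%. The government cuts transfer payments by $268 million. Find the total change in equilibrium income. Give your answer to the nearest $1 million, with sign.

The transfer change shifts disposable income by −$268 million, so first-round consumption changes by c·ΔTR = 0.788 × (−$268 million) = −$211.184 million.
Expenditure multiplier = 1/(1 − c(1−t)) = 1/(1 − 0.788×0.72) = 1/0.43264 ≈ 2.311.
The transfer multiplier is c × k ≈ 1.821, so ΔY = k × (c·ΔTR) = (−$211.184 million) / 0.43264 ≈ −$488 million.

−$488 million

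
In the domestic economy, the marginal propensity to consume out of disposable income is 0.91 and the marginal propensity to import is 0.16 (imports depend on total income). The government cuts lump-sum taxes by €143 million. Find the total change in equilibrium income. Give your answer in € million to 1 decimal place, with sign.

+€520.5 million

A lump-sum tax change of −€143 million shifts disposable income by +€143 million; first-round consumption changes by −c × ΔT = −0.91 × (−€143 million) = +€130.13 million.
Expenditure multiplier = 1/(1 − c + m) = 1/(1 − 0.91 + 0.16) = 1/0.25 = 4.
The tax multiplier is −c × k = −3.64, so ΔY = k × (−c·ΔT) = (+€130.13 million) / 0.25 ≈ +€520.5 million.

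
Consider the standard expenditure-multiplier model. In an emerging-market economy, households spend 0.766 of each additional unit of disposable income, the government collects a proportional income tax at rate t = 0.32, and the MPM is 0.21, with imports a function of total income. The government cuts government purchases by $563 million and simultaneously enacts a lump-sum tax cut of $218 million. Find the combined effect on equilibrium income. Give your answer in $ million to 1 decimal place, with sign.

−$574.7 million

Expenditure multiplier = 1/(1 − c(1−t) + m) = 1/(1 − 0.766×0.68 + 0.21) = 1/0.68912 ≈ 1.451.
ΔG contributes k·ΔG = (−$563 million) / 0.68912 ≈ −$817 million.
ΔT of −$218 million changes first-round spending by −c·ΔT = +$166.988 million, contributing k·(−c·ΔT) = (+$166.988 million) / 0.68912 ≈ +$242.3 million.
Net ΔY = k(ΔG − c·ΔT) = (−$396.012 million) / 0.68912 ≈ −$574.7 million.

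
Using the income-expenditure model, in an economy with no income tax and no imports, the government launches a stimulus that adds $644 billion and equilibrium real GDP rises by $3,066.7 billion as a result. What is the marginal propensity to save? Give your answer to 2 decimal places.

0.21

Implied spending multiplier k = ΔY/ΔG = 3,066.7/644 ≈ 4.762.
Since k = 1/(1 − MPC), MPC = 1 − 1/k = 1 − ΔG/ΔY = 1 − 644/3,066.7 ≈ 0.79.
MPS = 1 − MPC = 0.21.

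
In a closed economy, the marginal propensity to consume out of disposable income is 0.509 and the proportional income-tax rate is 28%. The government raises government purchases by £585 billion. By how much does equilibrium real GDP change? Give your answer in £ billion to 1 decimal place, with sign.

Spending multiplier = 1/(1 − c(1−t)) = 1/(1 − 0.509×0.72) = 1/0.63352 ≈ 1.578.
ΔY = k × ΔG = (+£585 billion) / 0.63352 ≈ +£923.4 billion.

+£923.4 billion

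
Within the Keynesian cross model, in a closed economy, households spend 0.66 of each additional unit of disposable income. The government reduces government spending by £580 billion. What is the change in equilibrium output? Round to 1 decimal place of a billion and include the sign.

−£1,705.9 billion

Spending multiplier = 1/(1 − MPC) = 1/(1 − 0.66) = 1/0.34 ≈ 2.941.
ΔY = k × ΔG = (−£580 billion) / 0.34 ≈ −£1,705.9 billion.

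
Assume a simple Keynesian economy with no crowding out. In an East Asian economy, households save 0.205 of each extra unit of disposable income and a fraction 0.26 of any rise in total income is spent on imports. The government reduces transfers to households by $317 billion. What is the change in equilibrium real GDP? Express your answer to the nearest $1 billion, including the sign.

MPC = 1 − MPS = 1 − 0.205 = 0.795.
The transfer change shifts disposable income by −$317 billion, so first-round consumption changes by c·ΔTR = 0.795 × (−$317 billion) = −$252.015 billion.
Expenditure multiplier = 1/(1 − c + m) = 1/(1 − 0.795 + 0.26) = 1/0.465 ≈ 2.151.
The transfer multiplier is c × k ≈ 1.71, so ΔY = k × (c·ΔTR) = (−$252.015 billion) / 0.465 ≈ −$542 billion.

−$542 billion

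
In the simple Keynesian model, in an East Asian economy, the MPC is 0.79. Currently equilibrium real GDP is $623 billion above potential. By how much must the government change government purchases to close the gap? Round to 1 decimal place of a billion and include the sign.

Spending multiplier = 1/(1 − MPC) = 1/(1 − 0.79) = 1/0.21 ≈ 4.762.
Need ΔY = −$623 billion, so ΔG = ΔY/k = (−$623 billion) × 0.21 ≈ −$130.8 billion.
The government should cut government purchases by $130.8 billion.

−$130.8 billion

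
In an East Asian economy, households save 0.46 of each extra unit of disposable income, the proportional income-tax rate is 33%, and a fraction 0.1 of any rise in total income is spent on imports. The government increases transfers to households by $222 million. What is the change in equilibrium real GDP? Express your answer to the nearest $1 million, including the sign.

+$162 million

MPC = 1 − MPS = 1 − 0.46 = 0.54.
The transfer change shifts disposable income by +$222 million, so first-round consumption changes by c·ΔTR = 0.54 × (+$222 million) = +$119.88 million.
Expenditure multiplier = 1/(1 − c(1−t) + m) = 1/(1 − 0.54×0.67 + 0.1) = 1/0.7382 ≈ 1.355.
The transfer multiplier is c × k ≈ 0.732, so ΔY = k × (c·ΔTR) = (+$119.88 million) / 0.7382 ≈ +$162 million.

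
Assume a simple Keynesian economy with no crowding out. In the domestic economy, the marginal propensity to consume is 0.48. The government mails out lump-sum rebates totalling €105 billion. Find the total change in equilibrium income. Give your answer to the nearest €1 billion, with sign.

+€97 billion

A lump-sum tax change of −€105 billion shifts disposable income by +€105 billion; first-round consumption changes by −c × ΔT = −0.48 × (−€105 billion) = +€50.4 billion.
Expenditure multiplier = 1/(1 − MPC) = 1/(1 − 0.48) = 1/0.52 ≈ 1.923.
The tax multiplier is −c × k ≈ −0.923, so ΔY = k × (−c·ΔT) = (+€50.4 billion) / 0.52 ≈ +€97 billion.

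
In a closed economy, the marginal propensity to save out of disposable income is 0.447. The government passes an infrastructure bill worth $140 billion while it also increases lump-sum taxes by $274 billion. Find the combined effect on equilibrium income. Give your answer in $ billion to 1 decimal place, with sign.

−$25.8 billion

MPC = 1 − MPS = 1 − 0.447 = 0.553.
Expenditure multiplier = 1/(1 − MPC) = 1/(1 − 0.553) = 1/0.447 ≈ 2.237.
ΔG contributes k·ΔG = (+$140 billion) / 0.447 ≈ +$313.2 billion.
ΔT of +$274 billion changes first-round spending by −c·ΔT = −$151.522 billion, contributing k·(−c·ΔT) = (−$151.522 billion) / 0.447 ≈ −$339 billion.
Net ΔY = k(ΔG − c·ΔT) = (−$11.522 billion) / 0.447 ≈ −$25.8 billion.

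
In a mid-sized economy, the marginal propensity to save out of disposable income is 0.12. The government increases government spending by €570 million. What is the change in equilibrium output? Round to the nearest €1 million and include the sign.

+€4,750 million

MPC = 1 − MPS = 1 − 0.12 = 0.88.
Government-spending multiplier = 1/(1 − MPC) = 1/(1 − 0.88) = 1/0.12 ≈ 8.333.
ΔY = k × ΔG = (+€570 million) / 0.12 = +€4,750 million.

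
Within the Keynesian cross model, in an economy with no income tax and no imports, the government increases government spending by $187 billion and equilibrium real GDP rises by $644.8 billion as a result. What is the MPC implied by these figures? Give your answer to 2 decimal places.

Implied spending multiplier k = ΔY/ΔG = 644.8/187 ≈ 3.4481.
Since k = 1/(1 − MPC), MPC = 1 − 1/k = 1 − ΔG/ΔY = 1 − 187/644.8 ≈ 0.71.

0.71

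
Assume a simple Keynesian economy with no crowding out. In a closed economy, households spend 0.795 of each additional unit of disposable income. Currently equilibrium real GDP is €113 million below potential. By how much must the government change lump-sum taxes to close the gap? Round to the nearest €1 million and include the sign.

−€29 million

Spending multiplier = 1/(1 − MPC) = 1/(1 − 0.795) = 1/0.205 ≈ 4.878.
Tax multiplier = −c·k = −0.795/0.205 ≈ −3.878. Need ΔY = +€113 million, so ΔT = ΔY/(−c·k) = −(+€113 million) × 0.205 / 0.795 ≈ −€29 million.
The government should cut lump-sum taxes by €29 million.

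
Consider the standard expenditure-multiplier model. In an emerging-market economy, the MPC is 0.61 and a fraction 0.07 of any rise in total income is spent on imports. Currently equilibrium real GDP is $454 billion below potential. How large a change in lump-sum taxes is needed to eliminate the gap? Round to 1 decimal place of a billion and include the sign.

Spending multiplier = 1/(1 − c + m) = 1/(1 − 0.61 + 0.07) = 1/0.46 ≈ 2.174.
Tax multiplier = −c·k = −0.61/0.46 ≈ −1.326. Need ΔY = +$454 billion, so ΔT = ΔY/(−c·k) = −(+$454 billion) × 0.46 / 0.61 ≈ −$342.4 billion.
The government should cut lump-sum taxes by $342.4 billion.

−$342.4 billion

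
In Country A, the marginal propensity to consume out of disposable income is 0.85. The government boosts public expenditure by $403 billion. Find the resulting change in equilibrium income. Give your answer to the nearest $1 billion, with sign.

+$2,687 billion

Expenditure multiplier = 1/(1 − MPC) = 1/(1 − 0.85) = 1/0.15 ≈ 6.667.
ΔY = k × ΔG = (+$403 billion) / 0.15 ≈ +$2,687 billion.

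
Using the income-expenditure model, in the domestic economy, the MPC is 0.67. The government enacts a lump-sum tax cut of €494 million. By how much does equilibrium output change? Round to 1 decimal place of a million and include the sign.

+€1,003.0 million

A lump-sum tax change of −€494 million shifts disposable income by +€494 million; first-round consumption changes by −c × ΔT = −0.67 × (−€494 million) = +€330.98 million.
Expenditure multiplier = 1/(1 − MPC) = 1/(1 − 0.67) = 1/0.33 ≈ 3.03.
The tax multiplier is −c × k ≈ −2.03, so ΔY = k × (−c·ΔT) = (+€330.98 million) / 0.33 ≈ +€1,003 million.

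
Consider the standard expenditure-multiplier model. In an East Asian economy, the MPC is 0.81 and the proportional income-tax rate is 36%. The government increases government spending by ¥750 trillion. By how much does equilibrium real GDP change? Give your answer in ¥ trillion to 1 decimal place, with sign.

Expenditure multiplier = 1/(1 − c(1−t)) = 1/(1 − 0.81×0.64) = 1/0.4816 ≈ 2.076.
ΔY = k × ΔG = (+¥750 trillion) / 0.4816 ≈ +¥1,557.3 trillion.

+¥1,557.3 trillion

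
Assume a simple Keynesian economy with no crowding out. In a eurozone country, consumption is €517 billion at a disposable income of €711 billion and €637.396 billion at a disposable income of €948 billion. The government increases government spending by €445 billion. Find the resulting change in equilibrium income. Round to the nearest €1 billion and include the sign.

+€904 billion

MPC = ΔC/ΔYd = (637.396 − 517)/(948 − 711) = 120.396/237 = 0.508.
Expenditure multiplier = 1/(1 − MPC) = 1/(1 − 0.508) = 1/0.492 ≈ 2.033.
ΔY = k × ΔG = (+€445 billion) / 0.492 ≈ +€904 billion.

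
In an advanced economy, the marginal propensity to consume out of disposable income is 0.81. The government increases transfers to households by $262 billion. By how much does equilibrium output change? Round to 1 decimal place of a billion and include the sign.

The transfer change shifts disposable income by +$262 billion, so first-round consumption changes by c·ΔTR = 0.81 × (+$262 billion) = +$212.22 billion.
Expenditure multiplier = 1/(1 − MPC) = 1/(1 − 0.81) = 1/0.19 ≈ 5.263.
The transfer multiplier is c × k ≈ 4.263, so ΔY = k × (c·ΔTR) = (+$212.22 billion) / 0.19 ≈ +$1,116.9 billion.

+$1,116.9 billion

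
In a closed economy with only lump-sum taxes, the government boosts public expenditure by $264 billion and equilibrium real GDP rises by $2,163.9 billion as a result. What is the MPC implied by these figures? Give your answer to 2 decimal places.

0.88

Implied spending multiplier k = ΔY/ΔG = 2,163.9/264 ≈ 8.1966.
Since k = 1/(1 − MPC), MPC = 1 − 1/k = 1 − ΔG/ΔY = 1 − 264/2,163.9 ≈ 0.88.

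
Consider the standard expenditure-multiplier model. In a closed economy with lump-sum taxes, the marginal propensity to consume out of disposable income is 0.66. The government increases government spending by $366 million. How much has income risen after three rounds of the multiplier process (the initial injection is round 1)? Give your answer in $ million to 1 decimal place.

Round 1 adds ΔG = $366 million; each later round is MPC = 0.66 times the previous.
After 3 rounds: 366 + 241.56 + 159.4296 = ΔG·(1 − c^3)/(1 − c) = 366 × (1 − 0.287496)/0.34 ≈ $767 million.

$767.0 million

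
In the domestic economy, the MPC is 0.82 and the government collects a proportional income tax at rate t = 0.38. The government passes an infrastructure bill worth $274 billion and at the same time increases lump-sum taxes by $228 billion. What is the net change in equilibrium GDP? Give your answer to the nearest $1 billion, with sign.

Expenditure multiplier = 1/(1 − c(1−t)) = 1/(1 − 0.82×0.62) = 1/0.4916 ≈ 2.034.
ΔG contributes k·ΔG = (+$274 billion) / 0.4916 ≈ +$557.4 billion.
ΔT of +$228 billion changes first-round spending by −c·ΔT = −$186.96 billion, contributing k·(−c·ΔT) = (−$186.96 billion) / 0.4916 ≈ −$380.3 billion.
Net ΔY = k(ΔG − c·ΔT) = (+$87.04 billion) / 0.4916 ≈ +$177 billion.

+$177 billion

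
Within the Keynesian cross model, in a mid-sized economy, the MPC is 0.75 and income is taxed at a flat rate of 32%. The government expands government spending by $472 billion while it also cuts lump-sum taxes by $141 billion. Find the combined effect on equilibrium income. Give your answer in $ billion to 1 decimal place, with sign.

Expenditure multiplier = 1/(1 − c(1−t)) = 1/(1 − 0.75×0.68) = 1/0.49 ≈ 2.041.
ΔG contributes k·ΔG = (+$472 billion) / 0.49 ≈ +$963.3 billion.
ΔT of −$141 billion changes first-round spending by −c·ΔT = +$105.75 billion, contributing k·(−c·ΔT) = (+$105.75 billion) / 0.49 ≈ +$215.8 billion.
Net ΔY = k(ΔG − c·ΔT) = (+$577.75 billion) / 0.49 ≈ +$1,179.1 billion.

+$1,179.1 billion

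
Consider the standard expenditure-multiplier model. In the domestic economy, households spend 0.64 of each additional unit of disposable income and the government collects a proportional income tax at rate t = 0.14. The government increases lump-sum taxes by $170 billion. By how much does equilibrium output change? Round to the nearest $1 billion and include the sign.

−$242 billion

A lump-sum tax change of +$170 billion shifts disposable income by −$170 billion; first-round consumption changes by −c × ΔT = −0.64 × (+$170 billion) = −$108.8 billion.
Expenditure multiplier = 1/(1 − c(1−t)) = 1/(1 − 0.64×0.86) = 1/0.4496 ≈ 2.224.
The tax multiplier is −c × k ≈ −1.423, so ΔY = k × (−c·ΔT) = (−$108.8 billion) / 0.4496 ≈ −$242 billion.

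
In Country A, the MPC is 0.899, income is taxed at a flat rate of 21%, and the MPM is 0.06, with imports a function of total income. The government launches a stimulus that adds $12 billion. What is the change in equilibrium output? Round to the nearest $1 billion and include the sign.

+$34 billion

Expenditure multiplier = 1/(1 − c(1−t) + m) = 1/(1 − 0.899×0.79 + 0.06) = 1/0.34979 ≈ 2.859.
ΔY = k × ΔG = (+$12 billion) / 0.34979 ≈ +$34 billion.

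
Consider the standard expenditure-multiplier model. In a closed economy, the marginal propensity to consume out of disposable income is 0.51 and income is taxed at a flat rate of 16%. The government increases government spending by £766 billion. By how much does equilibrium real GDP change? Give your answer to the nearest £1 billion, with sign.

Spending multiplier = 1/(1 − c(1−t)) = 1/(1 − 0.51×0.84) = 1/0.5716 ≈ 1.749.
ΔY = k × ΔG = (+£766 billion) / 0.5716 ≈ +£1,340 billion.

+£1,340 billion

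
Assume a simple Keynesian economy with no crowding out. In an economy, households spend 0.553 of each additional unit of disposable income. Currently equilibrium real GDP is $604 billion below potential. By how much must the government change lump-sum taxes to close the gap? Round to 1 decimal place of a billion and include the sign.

Spending multiplier = 1/(1 − MPC) = 1/(1 − 0.553) = 1/0.447 ≈ 2.237.
Tax multiplier = −c·k = −0.553/0.447 ≈ −1.237. Need ΔY = +$604 billion, so ΔT = ΔY/(−c·k) = −(+$604 billion) × 0.447 / 0.553 ≈ −$488.2 billion.
The government should cut lump-sum taxes by $488.2 billion.

−$488.2 billion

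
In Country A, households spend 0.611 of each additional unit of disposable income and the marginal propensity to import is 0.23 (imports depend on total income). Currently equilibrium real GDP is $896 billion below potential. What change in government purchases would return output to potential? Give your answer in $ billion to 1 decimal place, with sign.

+$554.6 billion

Spending multiplier = 1/(1 − c + m) = 1/(1 − 0.611 + 0.23) = 1/0.619 ≈ 1.616.
Need ΔY = +$896 billion, so ΔG = ΔY/k = (+$896 billion) × 0.619 ≈ +$554.6 billion.
The government should increase government purchases by $554.6 billion.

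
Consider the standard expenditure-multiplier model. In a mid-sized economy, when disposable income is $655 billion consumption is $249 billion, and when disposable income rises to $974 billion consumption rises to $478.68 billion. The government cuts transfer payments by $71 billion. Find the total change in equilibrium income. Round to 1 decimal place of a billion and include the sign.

MPC = ΔC/ΔYd = (478.68 − 249)/(974 − 655) = 229.68/319 = 0.72.
The transfer change shifts disposable income by −$71 billion, so first-round consumption changes by c·ΔTR = 0.72 × (−$71 billion) = −$51.12 billion.
Expenditure multiplier = 1/(1 − MPC) = 1/(1 − 0.72) = 1/0.28 ≈ 3.571.
The transfer multiplier is c × k ≈ 2.571, so ΔY = k × (c·ΔTR) = (−$51.12 billion) / 0.28 ≈ −$182.6 billion.

−$182.6 billion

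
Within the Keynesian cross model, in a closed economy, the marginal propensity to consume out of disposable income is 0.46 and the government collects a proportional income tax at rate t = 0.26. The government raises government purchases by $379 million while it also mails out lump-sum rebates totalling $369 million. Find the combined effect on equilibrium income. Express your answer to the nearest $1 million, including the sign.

Expenditure multiplier = 1/(1 − c(1−t)) = 1/(1 − 0.46×0.74) = 1/0.6596 ≈ 1.516.
ΔG contributes k·ΔG = (+$379 million) / 0.6596 ≈ +$574.6 million.
ΔT of −$369 million changes first-round spending by −c·ΔT = +$169.74 million, contributing k·(−c·ΔT) = (+$169.74 million) / 0.6596 ≈ +$257.3 million.
Net ΔY = k(ΔG − c·ΔT) = (+$548.74 million) / 0.6596 ≈ +$832 million.

+$832 million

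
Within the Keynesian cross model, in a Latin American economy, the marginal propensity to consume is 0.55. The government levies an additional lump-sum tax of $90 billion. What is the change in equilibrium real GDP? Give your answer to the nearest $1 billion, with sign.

−$110 billion

A lump-sum tax change of +$90 billion shifts disposable income by −$90 billion; first-round consumption changes by −c × ΔT = −0.55 × (+$90 billion) = −$49.5 billion.
Expenditure multiplier = 1/(1 − MPC) = 1/(1 − 0.55) = 1/0.45 ≈ 2.222.
The tax multiplier is −c × k ≈ −1.222, so ΔY = k × (−c·ΔT) = (−$49.5 billion) / 0.45 = −$110 billion.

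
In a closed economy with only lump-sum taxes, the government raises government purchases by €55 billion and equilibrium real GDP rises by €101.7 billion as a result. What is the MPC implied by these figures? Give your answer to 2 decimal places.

Implied spending multiplier k = ΔY/ΔG = 101.7/55 ≈ 1.8491.
Since k = 1/(1 − MPC), MPC = 1 − 1/k = 1 − ΔG/ΔY = 1 − 55/101.7 ≈ 0.46.

0.46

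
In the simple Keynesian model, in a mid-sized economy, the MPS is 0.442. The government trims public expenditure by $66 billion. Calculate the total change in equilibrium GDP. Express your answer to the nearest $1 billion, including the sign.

MPC = 1 − MPS = 1 − 0.442 = 0.558.
Government-spending multiplier = 1/(1 − MPC) = 1/(1 − 0.558) = 1/0.442 ≈ 2.262.
ΔY = k × ΔG = (−$66 billion) / 0.442 ≈ −$149 billion.

−$149 billion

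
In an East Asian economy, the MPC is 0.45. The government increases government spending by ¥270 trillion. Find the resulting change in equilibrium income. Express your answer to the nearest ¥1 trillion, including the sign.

Expenditure multiplier = 1/(1 − MPC) = 1/(1 − 0.45) = 1/0.55 ≈ 1.818.
ΔY = k × ΔG = (+¥270 trillion) / 0.55 ≈ +¥491 trillion.

+¥491 trillion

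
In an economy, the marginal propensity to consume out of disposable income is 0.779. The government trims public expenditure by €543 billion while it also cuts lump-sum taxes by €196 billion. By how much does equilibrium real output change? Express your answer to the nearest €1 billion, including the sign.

−€1,766 billion

Expenditure multiplier = 1/(1 − MPC) = 1/(1 − 0.779) = 1/0.221 ≈ 4.525.
ΔG contributes k·ΔG = (−€543 billion) / 0.221 ≈ −€2,457 billion.
ΔT of −€196 billion changes first-round spending by −c·ΔT = +€152.684 billion, contributing k·(−c·ΔT) = (+€152.684 billion) / 0.221 ≈ +€690.9 billion.
Net ΔY = k(ΔG − c·ΔT) = (−€390.316 billion) / 0.221 ≈ −€1,766 billion.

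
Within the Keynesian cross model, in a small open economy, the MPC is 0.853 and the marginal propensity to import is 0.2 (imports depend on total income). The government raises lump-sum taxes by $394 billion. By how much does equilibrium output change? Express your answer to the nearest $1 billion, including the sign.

A lump-sum tax change of +$394 billion shifts disposable income by −$394 billion; first-round consumption changes by −c × ΔT = −0.853 × (+$394 billion) = −$336.082 billion.
Expenditure multiplier = 1/(1 − c + m) = 1/(1 − 0.853 + 0.2) = 1/0.347 ≈ 2.882.
The tax multiplier is −c × k ≈ −2.458, so ΔY = k × (−c·ΔT) = (−$336.082 billion) / 0.347 ≈ −$969 billion.

−$969 billion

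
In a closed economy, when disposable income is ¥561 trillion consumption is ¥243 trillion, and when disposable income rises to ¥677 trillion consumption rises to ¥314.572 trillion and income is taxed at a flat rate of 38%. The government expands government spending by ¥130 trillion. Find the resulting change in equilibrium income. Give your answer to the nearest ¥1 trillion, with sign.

MPC = ΔC/ΔYd = (314.572 − 243)/(677 − 561) = 71.572/116 = 0.617.
Spending multiplier = 1/(1 − c(1−t)) = 1/(1 − 0.617×0.62) = 1/0.61746 ≈ 1.62.
ΔY = k × ΔG = (+¥130 trillion) / 0.61746 ≈ +¥211 trillion.

+¥211 trillion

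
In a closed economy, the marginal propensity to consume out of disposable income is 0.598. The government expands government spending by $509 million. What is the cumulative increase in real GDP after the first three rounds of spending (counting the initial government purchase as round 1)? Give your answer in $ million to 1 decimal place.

Round 1 adds ΔG = $509 million; each later round is MPC = 0.598 times the previous.
After 3 rounds: 509 + 304.382 + 182.020436 = ΔG·(1 − c^3)/(1 − c) = 509 × (1 − 0.213847192)/0.402 ≈ $995.4 million.

$995.4 million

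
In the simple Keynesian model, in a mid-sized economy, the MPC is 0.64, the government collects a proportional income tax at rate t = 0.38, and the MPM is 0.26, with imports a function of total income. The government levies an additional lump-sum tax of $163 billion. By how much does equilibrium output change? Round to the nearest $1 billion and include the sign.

−$121 billion

A lump-sum tax change of +$163 billion shifts disposable income by −$163 billion; first-round consumption changes by −c × ΔT = −0.64 × (+$163 billion) = −$104.32 billion.
Expenditure multiplier = 1/(1 − c(1−t) + m) = 1/(1 − 0.64×0.62 + 0.26) = 1/0.8632 ≈ 1.158.
The tax multiplier is −c × k ≈ −0.741, so ΔY = k × (−c·ΔT) = (−$104.32 billion) / 0.8632 ≈ −$121 billion.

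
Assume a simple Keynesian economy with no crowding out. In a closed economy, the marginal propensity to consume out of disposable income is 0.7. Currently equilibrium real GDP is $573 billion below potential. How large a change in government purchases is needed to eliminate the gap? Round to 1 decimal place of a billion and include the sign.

+$171.9 billion

Spending multiplier = 1/(1 − MPC) = 1/(1 − 0.7) = 1/0.3 ≈ 3.333.
Need ΔY = +$573 billion, so ΔG = ΔY/k = (+$573 billion) × 0.3 = +$171.9 billion.
The government should increase government purchases by $171.9 billion.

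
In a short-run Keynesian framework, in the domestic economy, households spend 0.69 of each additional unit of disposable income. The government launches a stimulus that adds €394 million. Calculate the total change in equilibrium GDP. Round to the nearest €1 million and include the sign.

+€1,271 million

Spending multiplier = 1/(1 − MPC) = 1/(1 − 0.69) = 1/0.31 ≈ 3.226.
ΔY = k × ΔG = (+€394 million) / 0.31 ≈ +€1,271 million.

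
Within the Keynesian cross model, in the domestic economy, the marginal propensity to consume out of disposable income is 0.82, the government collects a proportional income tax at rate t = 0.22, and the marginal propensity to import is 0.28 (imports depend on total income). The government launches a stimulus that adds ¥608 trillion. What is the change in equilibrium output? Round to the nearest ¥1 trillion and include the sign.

Spending multiplier = 1/(1 − c(1−t) + m) = 1/(1 − 0.82×0.78 + 0.28) = 1/0.6404 ≈ 1.562.
ΔY = k × ΔG = (+¥608 trillion) / 0.6404 ≈ +¥949 trillion.

+¥949 trillion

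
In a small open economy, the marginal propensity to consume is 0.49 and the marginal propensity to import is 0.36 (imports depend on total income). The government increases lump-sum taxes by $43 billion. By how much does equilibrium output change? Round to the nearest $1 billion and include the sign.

A lump-sum tax change of +$43 billion shifts disposable income by −$43 billion; first-round consumption changes by −c × ΔT = −0.49 × (+$43 billion) = −$21.07 billion.
Expenditure multiplier = 1/(1 − c + m) = 1/(1 − 0.49 + 0.36) = 1/0.87 ≈ 1.149.
The tax multiplier is −c × k ≈ −0.563, so ΔY = k × (−c·ΔT) = (−$21.07 billion) / 0.87 ≈ −$24 billion.

−$24 billion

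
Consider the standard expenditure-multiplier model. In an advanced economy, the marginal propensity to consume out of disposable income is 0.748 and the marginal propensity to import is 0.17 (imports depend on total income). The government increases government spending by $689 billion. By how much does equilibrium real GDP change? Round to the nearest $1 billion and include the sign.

+$1,633 billion

Expenditure multiplier = 1/(1 − c + m) = 1/(1 − 0.748 + 0.17) = 1/0.422 ≈ 2.37.
ΔY = k × ΔG = (+$689 billion) / 0.422 ≈ +$1,633 billion.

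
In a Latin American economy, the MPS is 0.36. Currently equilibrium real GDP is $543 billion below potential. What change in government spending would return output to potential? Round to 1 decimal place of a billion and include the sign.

MPC = 1 − MPS = 1 − 0.36 = 0.64.
Spending multiplier = 1/(1 − MPC) = 1/(1 − 0.64) = 1/0.36 ≈ 2.778.
Need ΔY = +$543 billion, so ΔG = ΔY/k = (+$543 billion) × 0.36 ≈ +$195.5 billion.
The government should increase government spending by $195.5 billion.

+$195.5 billion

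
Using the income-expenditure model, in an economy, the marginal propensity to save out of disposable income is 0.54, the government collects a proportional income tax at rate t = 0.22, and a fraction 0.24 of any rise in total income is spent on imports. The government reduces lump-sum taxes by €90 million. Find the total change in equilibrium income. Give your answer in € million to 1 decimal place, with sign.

MPC = 1 − MPS = 1 − 0.54 = 0.46.
A lump-sum tax change of −€90 million shifts disposable income by +€90 million; first-round consumption changes by −c × ΔT = −0.46 × (−€90 million) = +€41.4 million.
Expenditure multiplier = 1/(1 − c(1−t) + m) = 1/(1 − 0.46×0.78 + 0.24) = 1/0.8812 ≈ 1.135.
The tax multiplier is −c × k ≈ −0.522, so ΔY = k × (−c·ΔT) = (+€41.4 million) / 0.8812 ≈ +€47 million.

+€47.0 million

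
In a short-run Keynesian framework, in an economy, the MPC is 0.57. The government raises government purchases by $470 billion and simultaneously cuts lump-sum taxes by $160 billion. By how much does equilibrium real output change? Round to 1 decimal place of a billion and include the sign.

+$1,305.1 billion

Expenditure multiplier = 1/(1 − MPC) = 1/(1 − 0.57) = 1/0.43 ≈ 2.326.
ΔG contributes k·ΔG = (+$470 billion) / 0.43 ≈ +$1,093 billion.
ΔT of −$160 billion changes first-round spending by −c·ΔT = +$91.2 billion, contributing k·(−c·ΔT) = (+$91.2 billion) / 0.43 ≈ +$212.1 billion.
Net ΔY = k(ΔG − c·ΔT) = (+$561.2 billion) / 0.43 ≈ +$1,305.1 billion.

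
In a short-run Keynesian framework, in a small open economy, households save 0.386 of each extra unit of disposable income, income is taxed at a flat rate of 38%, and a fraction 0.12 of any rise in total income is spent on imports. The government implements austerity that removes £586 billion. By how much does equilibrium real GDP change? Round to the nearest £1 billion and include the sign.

−£793 billion

MPC = 1 − MPS = 1 − 0.386 = 0.614.
Spending multiplier = 1/(1 − c(1−t) + m) = 1/(1 − 0.614×0.62 + 0.12) = 1/0.73932 ≈ 1.353.
ΔY = k × ΔG = (−£586 billion) / 0.73932 ≈ −£793 billion.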